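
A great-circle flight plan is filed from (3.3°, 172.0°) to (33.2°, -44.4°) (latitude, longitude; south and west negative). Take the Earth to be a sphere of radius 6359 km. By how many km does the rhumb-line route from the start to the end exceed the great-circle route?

877 km

Great circle: cos σ = sin φ₁ sin φ₂ + cos φ₁ cos φ₂ cos Δλ,  σ = 2.2664 rad → d_gc = 14412.2 km
Rhumb line: Δψ = +0.5573, q = Δφ/Δψ = 0.9365, d_rh = R√(Δφ²+q²Δλ²) = 15289.2 km
Excess = 15289.2 − 14412.2 = 877.0 ≈ 877 km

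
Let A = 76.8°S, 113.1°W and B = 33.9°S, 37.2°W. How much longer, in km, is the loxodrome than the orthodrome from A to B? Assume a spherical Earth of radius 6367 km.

Great circle: cos σ = sin φ₁ sin φ₂ + cos φ₁ cos φ₂ cos Δλ,  σ = 0.9407 rad → d_gc = 5989.8 km
Rhumb line: Δψ = +1.5272, q = Δφ/Δψ = 0.4903, d_rh = R√(Δφ²+q²Δλ²) = 6310.9 km
Excess = 6310.9 − 5989.8 = 321.1 ≈ 321 km

321 km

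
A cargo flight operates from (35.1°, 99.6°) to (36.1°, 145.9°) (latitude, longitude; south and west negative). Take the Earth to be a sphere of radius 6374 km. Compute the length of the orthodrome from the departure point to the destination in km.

4149 km

cos σ = sin φ₁ sin φ₂ + cos φ₁ cos φ₂ cos Δλ
      = sin(35.10°)sin(36.10°) + cos(35.10°)cos(36.10°)cos(46.30°) = 0.7955
σ = 37.297° → d = Rσ = 6374·0.65096 = 4149 km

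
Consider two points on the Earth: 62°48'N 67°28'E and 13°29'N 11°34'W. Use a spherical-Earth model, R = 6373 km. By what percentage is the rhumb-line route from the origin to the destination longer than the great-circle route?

3.8%

Great circle: σ = 1.2745 rad → d_gc = Rσ = 8122.7 km
Rhumb: Δφ = -0.8607, Δλ = -1.3794, Δψ = -1.1816, q = Δφ/Δψ = 0.7285 → d_rh = R√(Δφ²+q²Δλ²) = 8432.0 km
Excess = (8432.0 − 8122.7) / 8122.7 = 309.3 / 8122.7 = 3.81% ≈ 3.8%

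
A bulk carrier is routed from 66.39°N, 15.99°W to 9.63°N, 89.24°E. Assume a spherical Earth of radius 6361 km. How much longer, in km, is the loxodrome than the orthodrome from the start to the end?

Great circle: cos σ = sin φ₁ sin φ₂ + cos φ₁ cos φ₂ cos Δλ,  σ = 1.5212 rad → d_gc = 9676.5 km
Rhumb line: Δψ = -1.3965, q = Δφ/Δψ = 0.7094, d_rh = R√(Δφ²+q²Δλ²) = 10410.9 km
Excess = 10410.9 − 9676.5 = 734.4 ≈ 734 km

734 km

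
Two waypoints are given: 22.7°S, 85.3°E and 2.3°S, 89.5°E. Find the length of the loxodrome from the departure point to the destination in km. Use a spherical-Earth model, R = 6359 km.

2309 km

Rhumb course C = atan2(Δλ, Δψ) with Δψ = ln[tan(π/4+φ₂/2)/tan(π/4+φ₁/2)] = +0.3668, Δλ = +0.0733 → C = 11.30°
d = R·|Δφ| / |cos C| = 6359·0.35605 / 0.98061 = 2309 km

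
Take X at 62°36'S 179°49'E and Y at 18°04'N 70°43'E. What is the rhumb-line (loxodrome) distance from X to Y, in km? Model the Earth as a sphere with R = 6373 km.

Δψ = ln[tan(π/4+φ₂/2)/tan(π/4+φ₁/2)] = +1.7322;  Δφ = +1.4079 rad,  Δλ = -1.9042 rad
q = Δφ/Δψ = 0.8128
d = R·√(Δφ² + q²Δλ²) = 6373·2.09223 = 13334 km

13334 km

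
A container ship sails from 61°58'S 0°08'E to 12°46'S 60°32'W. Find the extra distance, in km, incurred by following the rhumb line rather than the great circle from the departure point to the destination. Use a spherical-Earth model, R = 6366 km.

149 km

Great circle: cos σ = sin φ₁ sin φ₂ + cos φ₁ cos φ₂ cos Δλ,  σ = 1.1378 rad → d_gc = 7243.2 km
Rhumb line: Δψ = +1.1631, q = Δφ/Δψ = 0.7383, d_rh = R√(Δφ²+q²Δλ²) = 7392.5 km
Excess = 7392.5 − 7243.2 = 149.3 ≈ 149 km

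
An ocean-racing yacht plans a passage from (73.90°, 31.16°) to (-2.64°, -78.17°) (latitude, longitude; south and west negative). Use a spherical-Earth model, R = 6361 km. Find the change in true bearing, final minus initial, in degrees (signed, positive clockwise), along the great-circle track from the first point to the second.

-92.6°

Initial bearing θ₁ = atan2(sin Δλ cos φ₂, cos φ₁ sin φ₂ − sin φ₁ cos φ₂ cos Δλ) = 287.93°
Final bearing θ₂ = (initial bearing from the destination back to the start) + 180° = 195.32°
Δθ = θ₂ − θ₁ = -92.6°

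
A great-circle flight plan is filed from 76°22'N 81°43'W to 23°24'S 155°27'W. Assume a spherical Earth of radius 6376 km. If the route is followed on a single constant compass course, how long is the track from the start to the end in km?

Rhumb course C = atan2(Δλ, Δψ) with Δψ = ln[tan(π/4+φ₂/2)/tan(π/4+φ₁/2)] = -2.5444, Δλ = -1.2869 → C = 206.83°
d = R·|Δφ| / |cos C| = 6376·1.74126 / 0.89236 = 12442 km

12442 km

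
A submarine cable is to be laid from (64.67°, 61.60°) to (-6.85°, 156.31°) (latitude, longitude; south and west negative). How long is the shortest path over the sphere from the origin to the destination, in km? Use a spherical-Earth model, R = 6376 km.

Haversine: a = sin²(Δφ/2)+cos φ₁ cos φ₂ sin²(Δλ/2) = 0.57134;  σ = 2·atan2(√a,√(1−a))
σ = 98.203° → d = Rσ = 6376·1.71397 = 10928 km

10928 km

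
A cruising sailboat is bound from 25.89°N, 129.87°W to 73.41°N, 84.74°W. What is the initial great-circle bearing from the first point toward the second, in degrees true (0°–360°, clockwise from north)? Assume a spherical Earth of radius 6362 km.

N = sin Δλ·cos φ₂ = +0.2024;  D = cos φ₁ sin φ₂ − sin φ₁ cos φ₂ cos Δλ = +0.7742
initial course = atan2(N, D) = 14.65°

14.6°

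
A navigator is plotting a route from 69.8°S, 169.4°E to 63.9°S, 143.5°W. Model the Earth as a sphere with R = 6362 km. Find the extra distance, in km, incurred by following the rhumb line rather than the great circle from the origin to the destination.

51 km

Great circle: cos σ = sin φ₁ sin φ₂ + cos φ₁ cos φ₂ cos Δλ,  σ = 0.3295 rad → d_gc = 2096.3 km
Rhumb line: Δψ = +0.2633, q = Δφ/Δψ = 0.3911, d_rh = R√(Δφ²+q²Δλ²) = 2147.5 km
Excess = 2147.5 − 2096.3 = 51.2 ≈ 51 km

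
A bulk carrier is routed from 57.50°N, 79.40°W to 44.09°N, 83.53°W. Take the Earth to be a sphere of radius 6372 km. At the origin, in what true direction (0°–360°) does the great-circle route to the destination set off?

192.7°

θ = atan2( sin Δλ·cos φ₂ ,  cos φ₁ sin φ₂ − sin φ₁ cos φ₂ cos Δλ )
  = atan2(-0.0517, -0.2303) = 192.66°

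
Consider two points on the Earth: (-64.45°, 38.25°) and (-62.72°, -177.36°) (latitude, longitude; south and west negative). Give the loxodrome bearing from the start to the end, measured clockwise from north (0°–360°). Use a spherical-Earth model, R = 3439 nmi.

88.5°

Δψ = ln[tan(π/4+φ₂/2)/tan(π/4+φ₁/2)] = +0.0679
Δλ = +2.5201 rad (taken the short way round)
course = atan2(Δλ, Δψ) = 88.46°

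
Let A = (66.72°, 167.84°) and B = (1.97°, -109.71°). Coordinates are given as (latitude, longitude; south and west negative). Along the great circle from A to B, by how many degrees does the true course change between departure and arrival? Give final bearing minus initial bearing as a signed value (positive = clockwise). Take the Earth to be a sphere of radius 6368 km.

+60.7°

At departure: θ₁ = atan2(sin Δλ cos φ₂, cos φ₁ sin φ₂ − sin φ₁ cos φ₂ cos Δλ) = 96.17°
At arrival: θ₂ = atan2(sin Δλ cos φ₁, −cos φ₂ sin φ₁ + sin φ₂ cos φ₁ cos Δλ) = 156.85°
Δθ = θ₂ − θ₁ = +60.7°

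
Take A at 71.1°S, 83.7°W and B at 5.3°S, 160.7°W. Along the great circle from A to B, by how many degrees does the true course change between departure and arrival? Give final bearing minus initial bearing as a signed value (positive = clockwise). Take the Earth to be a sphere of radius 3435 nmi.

At departure: θ₁ = atan2(sin Δλ cos φ₂, cos φ₁ sin φ₂ − sin φ₁ cos φ₂ cos Δλ) = 280.62°
At arrival: θ₂ = atan2(sin Δλ cos φ₁, −cos φ₂ sin φ₁ + sin φ₂ cos φ₁ cos Δλ) = 341.35°
Δθ = θ₂ − θ₁ = +60.7°

+60.7°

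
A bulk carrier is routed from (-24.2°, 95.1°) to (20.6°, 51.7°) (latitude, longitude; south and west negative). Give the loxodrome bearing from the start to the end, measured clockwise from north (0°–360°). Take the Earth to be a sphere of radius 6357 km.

316.7°

Δψ = ln[tan(π/4+φ₂/2)/tan(π/4+φ₁/2)] = +0.8031
Δλ = -0.7575 rad (taken the short way round)
course = atan2(Δλ, Δψ) = 316.67°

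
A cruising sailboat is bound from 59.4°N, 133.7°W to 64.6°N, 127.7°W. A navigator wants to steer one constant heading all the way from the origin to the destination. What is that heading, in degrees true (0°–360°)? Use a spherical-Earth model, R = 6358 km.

28.4°

Meridional parts: M(φ₁)=+1.2962, M(φ₂)=+1.4901 → ΔM = +0.1939;  Δλ = +0.1047 rad
tan C = Δλ / ΔM = +0.5402 → C = 28.38°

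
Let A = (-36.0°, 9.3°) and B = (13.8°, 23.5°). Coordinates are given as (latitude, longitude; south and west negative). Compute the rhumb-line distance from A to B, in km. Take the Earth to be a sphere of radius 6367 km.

Δψ = ln[tan(π/4+φ₂/2)/tan(π/4+φ₁/2)] = +0.9175;  Δφ = +0.8692 rad,  Δλ = +0.2478 rad
q = Δφ/Δψ = 0.9473
d = R·√(Δφ² + q²Δλ²) = 6367·0.90033 = 5732 km

5732 km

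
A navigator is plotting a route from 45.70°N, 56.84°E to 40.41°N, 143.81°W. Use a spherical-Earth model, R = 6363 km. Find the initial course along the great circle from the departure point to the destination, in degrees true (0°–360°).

15.6°

N = sin Δλ·cos φ₂ = +0.2685;  D = cos φ₁ sin φ₂ − sin φ₁ cos φ₂ cos Δλ = +0.9627
initial course = atan2(N, D) = 15.59°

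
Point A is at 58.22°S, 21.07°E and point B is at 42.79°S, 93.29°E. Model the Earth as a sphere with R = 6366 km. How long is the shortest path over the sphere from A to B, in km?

cos σ = sin φ₁ sin φ₂ + cos φ₁ cos φ₂ cos Δλ
      = sin(-58.22°)sin(-42.79°) + cos(-58.22°)cos(-42.79°)cos(72.22°) = 0.6955
σ = 45.934° → d = Rσ = 6366·0.80170 = 5104 km

5104 km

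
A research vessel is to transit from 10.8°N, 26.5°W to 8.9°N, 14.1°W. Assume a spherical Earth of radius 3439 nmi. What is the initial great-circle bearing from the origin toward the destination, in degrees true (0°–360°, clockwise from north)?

θ = atan2( sin Δλ·cos φ₂ ,  cos φ₁ sin φ₂ − sin φ₁ cos φ₂ cos Δλ )
  = atan2(+0.2121, -0.0288) = 97.74°

97.7°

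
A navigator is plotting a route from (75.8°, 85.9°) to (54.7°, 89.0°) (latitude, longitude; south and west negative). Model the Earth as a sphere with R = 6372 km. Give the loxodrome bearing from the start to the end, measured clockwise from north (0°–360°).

176.7°

Δψ = ln[tan(π/4+φ₂/2)/tan(π/4+φ₁/2)] = -0.9379
Δλ = +0.0541 rad (taken the short way round)
course = atan2(Δλ, Δψ) = 176.70°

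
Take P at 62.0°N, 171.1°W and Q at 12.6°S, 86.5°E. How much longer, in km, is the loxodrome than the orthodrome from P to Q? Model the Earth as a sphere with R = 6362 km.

Great circle: cos σ = sin φ₁ sin φ₂ + cos φ₁ cos φ₂ cos Δλ,  σ = 1.8661 rad → d_gc = 11871.9 km
Rhumb line: Δψ = -1.6107, q = Δφ/Δψ = 0.8084, d_rh = R√(Δφ²+q²Δλ²) = 12373.1 km
Excess = 12373.1 − 11871.9 = 501.2 ≈ 501 km

501 km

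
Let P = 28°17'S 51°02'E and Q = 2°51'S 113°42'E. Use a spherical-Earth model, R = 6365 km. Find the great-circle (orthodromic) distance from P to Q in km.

7187 km

cos σ = sin φ₁ sin φ₂ + cos φ₁ cos φ₂ cos Δλ
      = sin(-28.28°)sin(-2.85°) + cos(-28.28°)cos(-2.85°)cos(62.67°) = 0.4274
σ = 64.697° → d = Rσ = 6365·1.12917 = 7187 km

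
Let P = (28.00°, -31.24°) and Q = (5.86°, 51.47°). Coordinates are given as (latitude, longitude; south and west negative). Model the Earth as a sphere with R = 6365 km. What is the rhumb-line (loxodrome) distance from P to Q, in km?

9065 km

Rhumb course C = atan2(Δλ, Δψ) with Δψ = ln[tan(π/4+φ₂/2)/tan(π/4+φ₁/2)] = -0.4069, Δλ = +1.4436 → C = 105.74°
d = R·|Δφ| / |cos C| = 6365·0.38642 / 0.27132 = 9065 km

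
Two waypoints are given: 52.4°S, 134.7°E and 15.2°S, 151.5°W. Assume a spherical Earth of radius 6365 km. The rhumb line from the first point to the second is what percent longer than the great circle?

Great circle: σ = 1.1896 rad → d_gc = Rσ = 7572.0 km
Rhumb: Δφ = +0.6493, Δλ = +1.2881, Δψ = +0.8091, q = Δφ/Δψ = 0.8025 → d_rh = R√(Δφ²+q²Δλ²) = 7769.2 km
Excess = (7769.2 − 7572.0) / 7572.0 = 197.2 / 7572.0 = 2.60% ≈ 2.6%

2.6%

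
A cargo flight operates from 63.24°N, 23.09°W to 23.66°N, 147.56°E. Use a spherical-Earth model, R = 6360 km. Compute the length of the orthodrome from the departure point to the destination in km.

10299 km

cos σ = sin φ₁ sin φ₂ + cos φ₁ cos φ₂ cos Δλ
      = sin(63.24°)sin(23.66°) + cos(63.24°)cos(23.66°)cos(170.65°) = -0.0486
σ = 92.786° → d = Rσ = 6360·1.61942 = 10299 km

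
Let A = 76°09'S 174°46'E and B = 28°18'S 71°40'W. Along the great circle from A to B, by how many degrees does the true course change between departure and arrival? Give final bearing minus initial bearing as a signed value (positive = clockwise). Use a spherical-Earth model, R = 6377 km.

-105.7°

Initial bearing θ₁ = atan2(sin Δλ cos φ₂, cos φ₁ sin φ₂ − sin φ₁ cos φ₂ cos Δλ) = 119.43°
Final bearing θ₂ = (initial bearing from the destination back to the start) + 180° = 13.70°
Δθ = θ₂ − θ₁ = -105.7°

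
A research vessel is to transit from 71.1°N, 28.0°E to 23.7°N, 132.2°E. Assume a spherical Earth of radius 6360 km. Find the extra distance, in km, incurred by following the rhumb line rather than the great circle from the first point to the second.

Great circle: cos σ = sin φ₁ sin φ₂ + cos φ₁ cos φ₂ cos Δλ,  σ = 1.2582 rad → d_gc = 8002.2 km
Rhumb line: Δψ = -1.3671, q = Δφ/Δψ = 0.6051, d_rh = R√(Δφ²+q²Δλ²) = 8756.3 km
Excess = 8756.3 − 8002.2 = 754.1 ≈ 754 km

754 km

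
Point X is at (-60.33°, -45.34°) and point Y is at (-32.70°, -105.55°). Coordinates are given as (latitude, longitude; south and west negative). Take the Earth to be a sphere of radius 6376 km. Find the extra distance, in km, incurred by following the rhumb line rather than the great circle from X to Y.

140 km

Great circle: cos σ = sin φ₁ sin φ₂ + cos φ₁ cos φ₂ cos Δλ,  σ = 0.8280 rad → d_gc = 5279.2 km
Rhumb line: Δψ = +0.7240, q = Δφ/Δψ = 0.6660, d_rh = R√(Δφ²+q²Δλ²) = 5419.3 km
Excess = 5419.3 − 5279.2 = 140.1 ≈ 140 km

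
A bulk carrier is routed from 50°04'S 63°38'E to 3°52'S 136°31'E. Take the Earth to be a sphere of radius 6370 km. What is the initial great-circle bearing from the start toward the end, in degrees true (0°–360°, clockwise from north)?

79.2°

N = sin Δλ·cos φ₂ = +0.9535;  D = cos φ₁ sin φ₂ − sin φ₁ cos φ₂ cos Δλ = +0.1819
initial course = atan2(N, D) = 79.20°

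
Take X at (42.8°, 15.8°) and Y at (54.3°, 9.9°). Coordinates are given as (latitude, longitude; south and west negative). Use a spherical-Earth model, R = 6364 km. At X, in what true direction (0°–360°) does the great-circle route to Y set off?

343.4°

θ = atan2( sin Δλ·cos φ₂ ,  cos φ₁ sin φ₂ − sin φ₁ cos φ₂ cos Δλ )
  = atan2(-0.0600, +0.2015) = 343.42°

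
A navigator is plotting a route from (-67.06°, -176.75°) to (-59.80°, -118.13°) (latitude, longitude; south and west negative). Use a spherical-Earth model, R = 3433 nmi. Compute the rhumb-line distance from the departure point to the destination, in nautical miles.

Rhumb course C = atan2(Δλ, Δψ) with Δψ = ln[tan(π/4+φ₂/2)/tan(π/4+φ₁/2)] = +0.2850, Δλ = +1.0231 → C = 74.43°
d = R·|Δφ| / |cos C| = 3433·0.12671 / 0.26835 = 1621 nmi

1621 nmi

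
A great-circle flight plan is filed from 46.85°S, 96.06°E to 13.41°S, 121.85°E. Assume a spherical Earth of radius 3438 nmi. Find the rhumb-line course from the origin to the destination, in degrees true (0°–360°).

33.1°

Meridional parts: M(φ₁)=-0.9278, M(φ₂)=-0.2362 → ΔM = +0.6916;  Δλ = +0.4501 rad
tan C = Δλ / ΔM = +0.6509 → C = 33.06°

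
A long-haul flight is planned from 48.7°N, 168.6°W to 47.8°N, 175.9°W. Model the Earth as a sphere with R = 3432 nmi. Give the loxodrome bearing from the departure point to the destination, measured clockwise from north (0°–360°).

259.5°

Δψ = ln[tan(π/4+φ₂/2)/tan(π/4+φ₁/2)] = -0.0236
Δλ = -0.1274 rad (taken the short way round)
course = atan2(Δλ, Δψ) = 259.51°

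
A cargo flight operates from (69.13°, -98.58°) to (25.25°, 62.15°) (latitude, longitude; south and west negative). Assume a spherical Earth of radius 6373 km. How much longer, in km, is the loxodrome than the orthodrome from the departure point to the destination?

Great circle: cos σ = sin φ₁ sin φ₂ + cos φ₁ cos φ₂ cos Δλ,  σ = 1.4762 rad → d_gc = 9408.0 km
Rhumb line: Δψ = -1.2362, q = Δφ/Δψ = 0.6195, d_rh = R√(Δφ²+q²Δλ²) = 12103.3 km
Excess = 12103.3 − 9408.0 = 2695.3 ≈ 2695 km

2695 km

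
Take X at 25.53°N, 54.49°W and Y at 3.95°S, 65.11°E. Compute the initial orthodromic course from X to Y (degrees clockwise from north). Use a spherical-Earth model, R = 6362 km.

80.2°

θ = atan2( sin Δλ·cos φ₂ ,  cos φ₁ sin φ₂ − sin φ₁ cos φ₂ cos Δλ )
  = atan2(+0.8674, +0.1502) = 80.18°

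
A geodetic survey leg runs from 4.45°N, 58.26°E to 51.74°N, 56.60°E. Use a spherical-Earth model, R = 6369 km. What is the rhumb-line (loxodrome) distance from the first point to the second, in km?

5259 km

Rhumb course C = atan2(Δλ, Δψ) with Δψ = ln[tan(π/4+φ₂/2)/tan(π/4+φ₁/2)] = +0.9811, Δλ = -0.0290 → C = 358.31°
d = R·|Δφ| / |cos C| = 6369·0.82537 / 0.99956 = 5259 km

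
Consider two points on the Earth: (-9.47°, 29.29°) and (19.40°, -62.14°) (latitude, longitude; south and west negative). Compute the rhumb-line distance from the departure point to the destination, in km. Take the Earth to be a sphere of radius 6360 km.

Rhumb course C = atan2(Δλ, Δψ) with Δψ = ln[tan(π/4+φ₂/2)/tan(π/4+φ₁/2)] = +0.5113, Δλ = -1.5958 → C = 287.77°
d = R·|Δφ| / |cos C| = 6360·0.50388 / 0.30513 = 10503 km

10503 km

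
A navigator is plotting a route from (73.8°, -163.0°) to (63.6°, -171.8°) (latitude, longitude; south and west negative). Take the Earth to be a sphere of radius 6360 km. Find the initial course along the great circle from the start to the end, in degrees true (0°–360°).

201.6°

θ = atan2( sin Δλ·cos φ₂ ,  cos φ₁ sin φ₂ − sin φ₁ cos φ₂ cos Δλ )
  = atan2(-0.0680, -0.1721) = 201.57°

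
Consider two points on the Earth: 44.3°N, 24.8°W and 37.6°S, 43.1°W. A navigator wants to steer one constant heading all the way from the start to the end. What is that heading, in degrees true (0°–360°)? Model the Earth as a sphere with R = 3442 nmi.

Meridional parts: M(φ₁)=+0.8642, M(φ₂)=-0.7092 → ΔM = -1.5734;  Δλ = -0.3194 rad
tan C = Δλ / ΔM = +0.2030 → C = 191.48°

191.5°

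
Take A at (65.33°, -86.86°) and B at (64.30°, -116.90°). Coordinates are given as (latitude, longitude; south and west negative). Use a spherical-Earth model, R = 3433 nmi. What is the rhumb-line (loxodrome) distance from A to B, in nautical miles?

Rhumb course C = atan2(Δλ, Δψ) with Δψ = ln[tan(π/4+φ₂/2)/tan(π/4+φ₁/2)] = -0.0423, Δλ = -0.5243 → C = 265.39°
d = R·|Δφ| / |cos C| = 3433·0.01798 / 0.08032 = 768 nmi

768 nmi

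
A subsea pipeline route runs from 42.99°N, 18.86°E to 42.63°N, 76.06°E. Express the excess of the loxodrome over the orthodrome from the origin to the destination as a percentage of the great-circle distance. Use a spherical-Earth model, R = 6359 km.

2.1%

Great circle: σ = 0.7177 rad → d_gc = Rσ = 4563.7 km
Rhumb: Δφ = -0.0063, Δλ = +0.9983, Δψ = -0.0086, q = Δφ/Δψ = 0.7336 → d_rh = R√(Δφ²+q²Δλ²) = 4657.4 km
Excess = (4657.4 − 4563.7) / 4563.7 = 93.7 / 4563.7 = 2.053% ≈ 2.1%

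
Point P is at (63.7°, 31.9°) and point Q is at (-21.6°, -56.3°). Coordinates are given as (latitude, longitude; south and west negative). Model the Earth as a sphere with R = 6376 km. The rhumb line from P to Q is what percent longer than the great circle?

2.5%

Great circle: σ = 1.8934 rad → d_gc = Rσ = 12072.6 km
Rhumb: Δφ = -1.4888, Δλ = -1.5394, Δψ = -1.8403, q = Δφ/Δψ = 0.8090 → d_rh = R√(Δφ²+q²Δλ²) = 12375.5 km
Excess = (12375.5 − 12072.6) / 12072.6 = 302.9 / 12072.6 = 2.51% ≈ 2.5%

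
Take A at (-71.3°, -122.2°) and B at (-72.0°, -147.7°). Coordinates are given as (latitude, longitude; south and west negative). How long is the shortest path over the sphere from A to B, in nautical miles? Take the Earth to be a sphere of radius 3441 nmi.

480 nmi

Haversine: a = sin²(Δφ/2)+cos φ₁ cos φ₂ sin²(Δλ/2) = 0.00486;  σ = 2·atan2(√a,√(1−a))
σ = 7.998° → d = Rσ = 3441·0.13958 = 480 nmi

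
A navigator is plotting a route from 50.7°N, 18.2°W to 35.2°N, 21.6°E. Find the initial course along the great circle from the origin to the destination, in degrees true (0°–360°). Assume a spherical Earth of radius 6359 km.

N = sin Δλ·cos φ₂ = +0.5231;  D = cos φ₁ sin φ₂ − sin φ₁ cos φ₂ cos Δλ = -0.1207
initial course = atan2(N, D) = 103.00°

103.0°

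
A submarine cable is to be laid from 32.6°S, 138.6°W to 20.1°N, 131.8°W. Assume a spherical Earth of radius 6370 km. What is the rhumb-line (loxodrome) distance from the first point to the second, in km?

5904 km

Δψ = ln[tan(π/4+φ₂/2)/tan(π/4+φ₁/2)] = +0.9607;  Δφ = +0.9198 rad,  Δλ = +0.1187 rad
q = Δφ/Δψ = 0.9575
d = R·√(Δφ² + q²Δλ²) = 6370·0.92678 = 5904 km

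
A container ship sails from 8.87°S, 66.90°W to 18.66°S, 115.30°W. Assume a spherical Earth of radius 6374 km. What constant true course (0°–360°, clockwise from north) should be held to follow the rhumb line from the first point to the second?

Δψ = ln[tan(π/4+φ₂/2)/tan(π/4+φ₁/2)] = -0.1762
Δλ = -0.8447 rad (taken the short way round)
course = atan2(Δλ, Δψ) = 258.22°

258.2°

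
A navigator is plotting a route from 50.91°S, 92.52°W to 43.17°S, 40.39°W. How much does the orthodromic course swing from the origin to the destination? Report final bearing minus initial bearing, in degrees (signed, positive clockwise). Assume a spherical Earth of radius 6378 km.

Initial bearing θ₁ = atan2(sin Δλ cos φ₂, cos φ₁ sin φ₂ − sin φ₁ cos φ₂ cos Δλ) = 98.29°
Final bearing θ₂ = (initial bearing from the destination back to the start) + 180° = 58.82°
Δθ = θ₂ − θ₁ = -39.5°

-39.5°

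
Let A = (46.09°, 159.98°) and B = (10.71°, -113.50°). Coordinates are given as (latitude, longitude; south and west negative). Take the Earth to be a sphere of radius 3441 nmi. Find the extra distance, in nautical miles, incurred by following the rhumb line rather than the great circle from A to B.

Great circle: cos σ = sin φ₁ sin φ₂ + cos φ₁ cos φ₂ cos Δλ,  σ = 1.3946 rad → d_gc = 4799.0 nmi
Rhumb line: Δψ = -0.7205, q = Δφ/Δψ = 0.8570, d_rh = R√(Δφ²+q²Δλ²) = 4934.1 nmi
Excess = 4934.1 − 4799.0 = 135.1 ≈ 135 nmi

135 nmi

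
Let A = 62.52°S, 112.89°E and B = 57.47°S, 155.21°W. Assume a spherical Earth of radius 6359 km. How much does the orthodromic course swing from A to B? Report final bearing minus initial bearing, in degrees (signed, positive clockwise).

-83.7°

At departure: θ₁ = atan2(sin Δλ cos φ₂, cos φ₁ sin φ₂ − sin φ₁ cos φ₂ cos Δλ) = 126.99°
At arrival: θ₂ = atan2(sin Δλ cos φ₁, −cos φ₂ sin φ₁ + sin φ₂ cos φ₁ cos Δλ) = 43.27°
Δθ = θ₂ − θ₁ = -83.7°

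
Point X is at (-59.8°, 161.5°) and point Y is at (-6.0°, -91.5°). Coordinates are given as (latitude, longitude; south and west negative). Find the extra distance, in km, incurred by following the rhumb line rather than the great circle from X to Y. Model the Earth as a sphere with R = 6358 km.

668 km

Great circle: cos σ = sin φ₁ sin φ₂ + cos φ₁ cos φ₂ cos Δλ,  σ = 1.6267 rad → d_gc = 10342.9 km
Rhumb line: Δψ = +1.2051, q = Δφ/Δψ = 0.7792, d_rh = R√(Δφ²+q²Δλ²) = 11010.7 km
Excess = 11010.7 − 10342.9 = 667.8 ≈ 668 km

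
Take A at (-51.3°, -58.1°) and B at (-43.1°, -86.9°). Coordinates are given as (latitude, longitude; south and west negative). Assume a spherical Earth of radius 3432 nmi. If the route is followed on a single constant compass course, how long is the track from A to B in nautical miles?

Rhumb course C = atan2(Δλ, Δψ) with Δψ = ln[tan(π/4+φ₂/2)/tan(π/4+φ₁/2)] = +0.2112, Δλ = -0.5027 → C = 292.79°
d = R·|Δφ| / |cos C| = 3432·0.14312 / 0.38743 = 1268 nmi

1268 nmi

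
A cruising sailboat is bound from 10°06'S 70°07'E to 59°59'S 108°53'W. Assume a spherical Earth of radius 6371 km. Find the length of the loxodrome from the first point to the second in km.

Δψ = ln[tan(π/4+φ₂/2)/tan(π/4+φ₁/2)] = -1.1392;  Δφ = -0.8706 rad,  Δλ = -3.1241 rad
q = Δφ/Δψ = 0.7643
d = R·√(Δφ² + q²Δλ²) = 6371·2.54144 = 16191 km

16191 km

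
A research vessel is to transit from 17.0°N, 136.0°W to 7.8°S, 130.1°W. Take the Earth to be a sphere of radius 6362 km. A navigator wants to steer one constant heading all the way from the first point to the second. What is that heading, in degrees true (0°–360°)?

Δψ = ln[tan(π/4+φ₂/2)/tan(π/4+φ₁/2)] = -0.4377
Δλ = +0.1030 rad (taken the short way round)
course = atan2(Δλ, Δψ) = 166.76°

166.8°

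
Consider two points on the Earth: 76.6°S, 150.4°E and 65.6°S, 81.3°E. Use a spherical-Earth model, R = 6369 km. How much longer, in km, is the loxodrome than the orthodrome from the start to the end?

145 km

Great circle: cos σ = sin φ₁ sin φ₂ + cos φ₁ cos φ₂ cos Δλ,  σ = 0.4026 rad → d_gc = 2564.2 km
Rhumb line: Δψ = +0.6100, q = Δφ/Δψ = 0.3147, d_rh = R√(Δφ²+q²Δλ²) = 2709.0 km
Excess = 2709.0 − 2564.2 = 144.8 ≈ 145 km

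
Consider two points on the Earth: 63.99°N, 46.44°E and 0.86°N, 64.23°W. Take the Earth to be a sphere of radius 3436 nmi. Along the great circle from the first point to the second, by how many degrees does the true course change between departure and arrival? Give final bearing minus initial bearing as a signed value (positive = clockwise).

-84.6°

Initial bearing θ₁ = atan2(sin Δλ cos φ₂, cos φ₁ sin φ₂ − sin φ₁ cos φ₂ cos Δλ) = 289.09°
Final bearing θ₂ = (initial bearing from the destination back to the start) + 180° = 204.49°
Δθ = θ₂ − θ₁ = -84.6°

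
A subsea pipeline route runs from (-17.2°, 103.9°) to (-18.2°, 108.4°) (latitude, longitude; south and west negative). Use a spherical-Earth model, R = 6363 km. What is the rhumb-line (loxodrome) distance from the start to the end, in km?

Rhumb course C = atan2(Δλ, Δψ) with Δψ = ln[tan(π/4+φ₂/2)/tan(π/4+φ₁/2)] = -0.0183, Δλ = +0.0785 → C = 103.13°
d = R·|Δφ| / |cos C| = 6363·0.01745 / 0.22717 = 489 km

489 km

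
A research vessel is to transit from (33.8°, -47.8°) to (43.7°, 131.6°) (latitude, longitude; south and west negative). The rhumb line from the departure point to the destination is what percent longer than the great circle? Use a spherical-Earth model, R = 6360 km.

36.5%

Great circle: σ = 1.7889 rad → d_gc = Rσ = 11377.6 km
Rhumb: Δφ = +0.1728, Δλ = +3.1311, Δψ = +0.2222, q = Δφ/Δψ = 0.7777 → d_rh = R√(Δφ²+q²Δλ²) = 15525.2 km
Excess = (15525.2 − 11377.6) / 11377.6 = 4147.6 / 11377.6 = 36.454% ≈ 36.5%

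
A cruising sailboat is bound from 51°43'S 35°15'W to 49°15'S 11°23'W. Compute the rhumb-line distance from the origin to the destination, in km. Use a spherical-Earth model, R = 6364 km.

Δψ = ln[tan(π/4+φ₂/2)/tan(π/4+φ₁/2)] = +0.0677;  Δφ = +0.0431 rad,  Δλ = +0.4166 rad
q = Δφ/Δψ = 0.6361
d = R·√(Δφ² + q²Δλ²) = 6364·0.26845 = 1708 km

1708 km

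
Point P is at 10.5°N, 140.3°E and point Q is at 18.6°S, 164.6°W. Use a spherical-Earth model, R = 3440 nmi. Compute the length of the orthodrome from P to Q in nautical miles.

cos σ = sin φ₁ sin φ₂ + cos φ₁ cos φ₂ cos Δλ
      = sin(10.50°)sin(-18.60°) + cos(10.50°)cos(-18.60°)cos(55.10°) = 0.4751
σ = 61.637° → d = Rσ = 3440·1.07577 = 3701 nmi

3701 nmi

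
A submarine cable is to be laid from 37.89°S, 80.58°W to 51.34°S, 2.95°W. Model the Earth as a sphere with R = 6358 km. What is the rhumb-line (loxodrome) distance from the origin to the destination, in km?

Rhumb course C = atan2(Δλ, Δψ) with Δψ = ln[tan(π/4+φ₂/2)/tan(π/4+φ₁/2)] = -0.3320, Δλ = +1.3549 → C = 103.77°
d = R·|Δφ| / |cos C| = 6358·0.23475 / 0.23802 = 6271 km

6271 km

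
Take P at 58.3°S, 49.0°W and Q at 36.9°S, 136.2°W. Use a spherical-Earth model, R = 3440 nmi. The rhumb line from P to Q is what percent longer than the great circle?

6.1%

Great circle: σ = 1.0106 rad → d_gc = Rσ = 3476.4 nmi
Rhumb: Δφ = +0.3735, Δλ = -1.5219, Δψ = +0.5653, q = Δφ/Δψ = 0.6607 → d_rh = R√(Δφ²+q²Δλ²) = 3690.1 nmi
Excess = (3690.1 − 3476.4) / 3476.4 = 213.7 / 3476.4 = 6.147% ≈ 6.1%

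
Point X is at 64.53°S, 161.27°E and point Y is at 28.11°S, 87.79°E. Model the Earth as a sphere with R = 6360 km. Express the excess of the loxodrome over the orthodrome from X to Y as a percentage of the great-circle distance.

Great circle: σ = 1.0084 rad → d_gc = Rσ = 6413.3 km
Rhumb: Δφ = +0.6356, Δλ = -1.2825, Δψ = +0.9756, q = Δφ/Δψ = 0.6515 → d_rh = R√(Δφ²+q²Δλ²) = 6677.1 km
Excess = (6677.1 − 6413.3) / 6413.3 = 263.8 / 6413.3 = 4.11% ≈ 4.1%

4.1%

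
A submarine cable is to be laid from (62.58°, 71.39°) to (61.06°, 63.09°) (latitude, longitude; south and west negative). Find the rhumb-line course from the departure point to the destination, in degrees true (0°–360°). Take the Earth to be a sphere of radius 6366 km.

248.8°

Meridional parts: M(φ₁)=+1.4108, M(φ₂)=+1.3546 → ΔM = -0.0562;  Δλ = -0.1449 rad
tan C = Δλ / ΔM = +2.5781 → C = 248.80°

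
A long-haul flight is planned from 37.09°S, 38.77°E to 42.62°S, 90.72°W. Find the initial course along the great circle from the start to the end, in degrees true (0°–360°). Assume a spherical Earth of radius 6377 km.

θ = atan2( sin Δλ·cos φ₂ ,  cos φ₁ sin φ₂ − sin φ₁ cos φ₂ cos Δλ )
  = atan2(-0.5679, -0.8224) = 214.63°

214.6°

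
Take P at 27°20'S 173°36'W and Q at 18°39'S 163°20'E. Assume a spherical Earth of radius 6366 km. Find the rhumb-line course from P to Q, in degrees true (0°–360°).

Δψ = ln[tan(π/4+φ₂/2)/tan(π/4+φ₁/2)] = +0.1648
Δλ = -0.4026 rad (taken the short way round)
course = atan2(Δλ, Δψ) = 292.27°

292.3°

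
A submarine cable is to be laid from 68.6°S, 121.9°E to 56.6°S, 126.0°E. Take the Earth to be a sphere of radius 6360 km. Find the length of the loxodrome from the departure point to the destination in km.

Δψ = ln[tan(π/4+φ₂/2)/tan(π/4+φ₁/2)] = +0.4623;  Δφ = +0.2094 rad,  Δλ = +0.0716 rad
q = Δφ/Δψ = 0.4530
d = R·√(Δφ² + q²Δλ²) = 6360·0.21193 = 1348 km

1348 km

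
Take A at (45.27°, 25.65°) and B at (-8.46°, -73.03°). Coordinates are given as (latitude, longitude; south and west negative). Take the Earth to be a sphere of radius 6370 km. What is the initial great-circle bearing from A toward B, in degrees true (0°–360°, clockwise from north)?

θ = atan2( sin Δλ·cos φ₂ ,  cos φ₁ sin φ₂ − sin φ₁ cos φ₂ cos Δλ )
  = atan2(-0.9778, +0.0025) = 270.15°

270.1°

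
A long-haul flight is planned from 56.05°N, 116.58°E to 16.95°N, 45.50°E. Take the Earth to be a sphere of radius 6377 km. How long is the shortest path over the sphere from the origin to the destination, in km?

cos σ = sin φ₁ sin φ₂ + cos φ₁ cos φ₂ cos Δλ
      = sin(56.05°)sin(16.95°) + cos(56.05°)cos(16.95°)cos(-71.08°) = 0.4151
σ = 65.477° → d = Rσ = 6377·1.14279 = 7288 km

7288 km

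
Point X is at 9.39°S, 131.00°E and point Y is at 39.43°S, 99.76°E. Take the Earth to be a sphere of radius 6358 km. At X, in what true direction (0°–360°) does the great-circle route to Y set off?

N = sin Δλ·cos φ₂ = -0.4006;  D = cos φ₁ sin φ₂ − sin φ₁ cos φ₂ cos Δλ = -0.5189
initial course = atan2(N, D) = 217.67°

217.7°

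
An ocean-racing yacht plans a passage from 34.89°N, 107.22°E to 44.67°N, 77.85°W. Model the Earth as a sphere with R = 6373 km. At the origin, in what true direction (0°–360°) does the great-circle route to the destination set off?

N = sin Δλ·cos φ₂ = +0.0628;  D = cos φ₁ sin φ₂ − sin φ₁ cos φ₂ cos Δλ = +0.9819
initial course = atan2(N, D) = 3.66°

3.7°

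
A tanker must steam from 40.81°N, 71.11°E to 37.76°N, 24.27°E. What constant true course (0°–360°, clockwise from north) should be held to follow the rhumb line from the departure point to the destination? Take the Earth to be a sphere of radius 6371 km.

265.2°

Meridional parts: M(φ₁)=+0.7815, M(φ₂)=+0.7127 → ΔM = -0.0688;  Δλ = -0.8175 rad
tan C = Δλ / ΔM = +11.8834 → C = 265.19°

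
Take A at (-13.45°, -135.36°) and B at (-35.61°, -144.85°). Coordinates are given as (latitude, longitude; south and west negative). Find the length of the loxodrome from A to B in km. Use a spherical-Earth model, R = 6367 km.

Rhumb course C = atan2(Δλ, Δψ) with Δψ = ln[tan(π/4+φ₂/2)/tan(π/4+φ₁/2)] = -0.4289, Δλ = -0.1656 → C = 201.11°
d = R·|Δφ| / |cos C| = 6367·0.38676 / 0.93287 = 2640 km

2640 km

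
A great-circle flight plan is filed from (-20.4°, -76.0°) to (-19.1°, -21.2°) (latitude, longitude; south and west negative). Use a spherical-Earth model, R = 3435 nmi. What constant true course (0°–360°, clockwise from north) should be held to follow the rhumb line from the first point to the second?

88.6°

Δψ = ln[tan(π/4+φ₂/2)/tan(π/4+φ₁/2)] = +0.0241
Δλ = +0.9564 rad (taken the short way round)
course = atan2(Δλ, Δψ) = 88.56°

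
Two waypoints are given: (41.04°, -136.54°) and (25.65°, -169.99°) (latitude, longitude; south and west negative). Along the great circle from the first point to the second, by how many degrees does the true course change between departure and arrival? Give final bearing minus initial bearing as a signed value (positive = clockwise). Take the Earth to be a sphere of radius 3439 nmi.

Initial bearing θ₁ = atan2(sin Δλ cos φ₂, cos φ₁ sin φ₂ − sin φ₁ cos φ₂ cos Δλ) = 251.39°
Final bearing θ₂ = (initial bearing from the destination back to the start) + 180° = 232.46°
Δθ = θ₂ − θ₁ = -18.9°

-18.9°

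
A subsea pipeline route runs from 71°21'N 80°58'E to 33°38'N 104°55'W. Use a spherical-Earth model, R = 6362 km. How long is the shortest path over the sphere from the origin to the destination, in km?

Haversine: a = sin²(Δφ/2)+cos φ₁ cos φ₂ sin²(Δλ/2) = 0.37003;  σ = 2·atan2(√a,√(1−a))
σ = 74.933° → d = Rσ = 6362·1.30784 = 8320 km

8320 km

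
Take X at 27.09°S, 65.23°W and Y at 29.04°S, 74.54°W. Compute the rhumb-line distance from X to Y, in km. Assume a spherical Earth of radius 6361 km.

Rhumb course C = atan2(Δλ, Δψ) with Δψ = ln[tan(π/4+φ₂/2)/tan(π/4+φ₁/2)] = -0.0386, Δλ = -0.1625 → C = 256.65°
d = R·|Δφ| / |cos C| = 6361·0.03403 / 0.23096 = 937 km

937 km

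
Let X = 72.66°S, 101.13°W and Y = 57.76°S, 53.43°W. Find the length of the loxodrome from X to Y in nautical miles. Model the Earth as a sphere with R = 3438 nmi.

1468 nmi

Rhumb course C = atan2(Δλ, Δψ) with Δψ = ln[tan(π/4+φ₂/2)/tan(π/4+φ₁/2)] = +0.6394, Δλ = +0.8325 → C = 52.47°
d = R·|Δφ| / |cos C| = 3438·0.26005 / 0.60911 = 1468 nmi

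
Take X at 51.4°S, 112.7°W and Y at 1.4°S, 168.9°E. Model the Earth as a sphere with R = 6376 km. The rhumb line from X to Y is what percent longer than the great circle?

Great circle: σ = 1.4258 rad → d_gc = Rσ = 9090.8 km
Rhumb: Δφ = +0.8727, Δλ = -1.3683, Δψ = +1.0248, q = Δφ/Δψ = 0.8515 → d_rh = R√(Δφ²+q²Δλ²) = 9281.8 km
Excess = (9281.8 − 9090.8) / 9090.8 = 191.0 / 9090.8 = 2.10% ≈ 2.1%

2.1%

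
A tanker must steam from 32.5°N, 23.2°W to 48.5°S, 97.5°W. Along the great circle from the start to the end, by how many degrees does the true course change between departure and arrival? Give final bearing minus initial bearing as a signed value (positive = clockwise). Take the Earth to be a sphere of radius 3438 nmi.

At departure: θ₁ = atan2(sin Δλ cos φ₂, cos φ₁ sin φ₂ − sin φ₁ cos φ₂ cos Δλ) = 221.23°
At arrival: θ₂ = atan2(sin Δλ cos φ₁, −cos φ₂ sin φ₁ + sin φ₂ cos φ₁ cos Δλ) = 237.02°
Δθ = θ₂ − θ₁ = +15.8°

+15.8°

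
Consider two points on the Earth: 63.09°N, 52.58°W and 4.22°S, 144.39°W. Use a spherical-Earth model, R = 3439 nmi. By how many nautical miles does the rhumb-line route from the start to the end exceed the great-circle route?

226 nmi

Great circle: cos σ = sin φ₁ sin φ₂ + cos φ₁ cos φ₂ cos Δλ,  σ = 1.6508 rad → d_gc = 5677.0 nmi
Rhumb line: Δψ = -1.5040, q = Δφ/Δψ = 0.7811, d_rh = R√(Δφ²+q²Δλ²) = 5903.4 nmi
Excess = 5903.4 − 5677.0 = 226.4 ≈ 226 nmi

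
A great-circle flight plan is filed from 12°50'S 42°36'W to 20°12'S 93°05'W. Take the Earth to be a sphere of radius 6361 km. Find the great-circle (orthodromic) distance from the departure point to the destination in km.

5416 km

Haversine: a = sin²(Δφ/2)+cos φ₁ cos φ₂ sin²(Δλ/2) = 0.17053;  σ = 2·atan2(√a,√(1−a))
σ = 48.781° → d = Rσ = 6361·0.85138 = 5416 km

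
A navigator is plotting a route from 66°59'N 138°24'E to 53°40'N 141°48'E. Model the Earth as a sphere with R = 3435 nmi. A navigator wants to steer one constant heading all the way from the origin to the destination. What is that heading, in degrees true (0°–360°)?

172.9°

Δψ = ln[tan(π/4+φ₂/2)/tan(π/4+φ₁/2)] = -0.4773
Δλ = +0.0593 rad (taken the short way round)
course = atan2(Δλ, Δψ) = 172.91°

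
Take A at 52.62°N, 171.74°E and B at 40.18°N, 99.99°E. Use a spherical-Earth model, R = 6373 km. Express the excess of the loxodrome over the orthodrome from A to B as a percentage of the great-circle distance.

3.8%

Great circle: σ = 0.8527 rad → d_gc = Rσ = 5434.3 km
Rhumb: Δφ = -0.2171, Δλ = -1.2523, Δψ = -0.3168, q = Δφ/Δψ = 0.6853 → d_rh = R√(Δφ²+q²Δλ²) = 5641.2 km
Excess = (5641.2 − 5434.3) / 5434.3 = 206.9 / 5434.3 = 3.81% ≈ 3.8%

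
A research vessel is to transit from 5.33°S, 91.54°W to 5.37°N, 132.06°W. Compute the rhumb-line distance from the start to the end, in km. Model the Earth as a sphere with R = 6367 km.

4651 km

Δψ = ln[tan(π/4+φ₂/2)/tan(π/4+φ₁/2)] = +0.1870;  Δφ = +0.1868 rad,  Δλ = -0.7072 rad
q = Δφ/Δψ = 0.9985
d = R·√(Δφ² + q²Δλ²) = 6367·0.73045 = 4651 km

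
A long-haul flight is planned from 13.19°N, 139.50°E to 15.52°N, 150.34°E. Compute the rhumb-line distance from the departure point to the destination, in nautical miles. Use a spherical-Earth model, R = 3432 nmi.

644 nmi

Rhumb course C = atan2(Δλ, Δψ) with Δψ = ln[tan(π/4+φ₂/2)/tan(π/4+φ₁/2)] = +0.0420, Δλ = +0.1892 → C = 77.49°
d = R·|Δφ| / |cos C| = 3432·0.04067 / 0.21662 = 644 nmi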